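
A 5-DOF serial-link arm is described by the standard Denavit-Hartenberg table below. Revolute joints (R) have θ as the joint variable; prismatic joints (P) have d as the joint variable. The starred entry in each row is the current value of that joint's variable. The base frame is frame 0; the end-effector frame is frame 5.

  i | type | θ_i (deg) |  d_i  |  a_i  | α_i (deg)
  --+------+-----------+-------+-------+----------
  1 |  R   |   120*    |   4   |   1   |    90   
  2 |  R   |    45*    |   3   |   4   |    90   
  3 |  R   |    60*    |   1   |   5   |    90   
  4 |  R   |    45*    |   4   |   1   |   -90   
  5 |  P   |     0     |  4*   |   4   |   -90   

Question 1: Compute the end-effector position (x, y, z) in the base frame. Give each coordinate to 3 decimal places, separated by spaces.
after link 1: o_1 = (-0.5000, 0.8660, 4.0000)
after link 2: o_2 = (0.6839, 4.8155, 6.8284)
after link 3: o_3 = (3.1964, 9.1239, 7.8891)
after link 4: o_4 = (0.3950, 11.2009, 10.0886)
after link 5: o_5 = (-1.6050, 14.6650, 6.0886)

-1.605 14.665 6.089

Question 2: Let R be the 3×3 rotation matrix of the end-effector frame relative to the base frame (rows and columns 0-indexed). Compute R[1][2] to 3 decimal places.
End-effector z-axis (col 2 of R) = (0.7392,-0.2803,-0.6124)
R[1][2] = -0.2803

-0.280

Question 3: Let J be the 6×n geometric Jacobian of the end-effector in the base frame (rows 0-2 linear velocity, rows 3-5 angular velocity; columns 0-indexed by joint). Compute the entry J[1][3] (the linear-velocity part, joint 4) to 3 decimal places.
axis z_3 = (-0.7392,0.2803,0.6124); lever o_n−o_3 = (-4.8015,5.5411,-1.8005)
cross product → J_v[:, 3] = (-3.8980,-4.2712,-2.7500)
J_ω[:, 3] = z_3
entry J[1][3] = -4.2712

-4.271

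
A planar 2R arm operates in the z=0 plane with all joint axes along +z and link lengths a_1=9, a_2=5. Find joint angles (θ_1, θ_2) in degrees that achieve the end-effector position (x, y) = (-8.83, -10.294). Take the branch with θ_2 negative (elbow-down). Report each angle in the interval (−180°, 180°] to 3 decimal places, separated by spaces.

cos θ_2 = (183.9353−9²−5²)/(2·9·5) = 0.8659; θ_2 = -30.0088° (elbow-down)
β = atan2(-10.2940,-8.8300) = -130.6224°; ψ = atan2(-2.5007,13.3297) = -10.6252°
θ_1 = β − ψ = -119.9971°

-119.997 -30.009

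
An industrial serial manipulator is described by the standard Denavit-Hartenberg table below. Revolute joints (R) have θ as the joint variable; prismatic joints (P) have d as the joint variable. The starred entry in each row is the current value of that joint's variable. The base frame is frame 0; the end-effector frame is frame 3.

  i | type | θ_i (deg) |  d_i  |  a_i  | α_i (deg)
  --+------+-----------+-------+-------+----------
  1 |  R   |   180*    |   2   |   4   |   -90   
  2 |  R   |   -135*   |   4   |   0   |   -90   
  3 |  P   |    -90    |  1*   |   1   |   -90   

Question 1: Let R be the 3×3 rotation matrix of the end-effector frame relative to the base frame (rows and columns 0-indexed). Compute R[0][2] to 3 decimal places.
End-effector z-axis (col 2 of R) = (0.7071,0.0000,0.7071)
R[0][2] = 0.7071

0.707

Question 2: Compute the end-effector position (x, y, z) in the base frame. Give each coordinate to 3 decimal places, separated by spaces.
-4.707 -5.000 2.707

after link 1: o_1 = (-4.0000, 0.0000, 2.0000)
after link 2: o_2 = (-4.0000, -4.0000, 2.0000)
after link 3: o_3 = (-4.7071, -5.0000, 2.7071)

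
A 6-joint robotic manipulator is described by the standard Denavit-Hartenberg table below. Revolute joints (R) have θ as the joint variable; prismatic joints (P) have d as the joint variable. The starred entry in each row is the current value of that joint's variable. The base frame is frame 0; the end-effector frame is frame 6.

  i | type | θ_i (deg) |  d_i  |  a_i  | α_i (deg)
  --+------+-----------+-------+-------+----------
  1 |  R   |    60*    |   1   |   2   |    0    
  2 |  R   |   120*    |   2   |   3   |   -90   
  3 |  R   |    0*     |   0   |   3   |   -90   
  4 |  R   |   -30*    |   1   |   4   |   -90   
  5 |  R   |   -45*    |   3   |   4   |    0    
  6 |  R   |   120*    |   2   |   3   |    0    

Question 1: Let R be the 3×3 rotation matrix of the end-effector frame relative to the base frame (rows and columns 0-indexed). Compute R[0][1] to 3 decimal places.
End-effector y-axis (col 1 of R) = (0.8365,0.4830,0.2588)
R[0][1] = 0.8365

0.837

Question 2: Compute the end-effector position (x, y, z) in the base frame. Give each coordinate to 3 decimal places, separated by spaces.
after link 1: o_1 = (1.0000, 1.7321, 1.0000)
after link 2: o_2 = (-2.0000, 1.7321, 3.0000)
after link 3: o_3 = (-5.0000, 1.7321, 3.0000)
after link 4: o_4 = (-8.4641, -0.2679, 2.0000)
after link 5: o_5 = (-12.4136, 0.9159, -0.8284)
after link 6: o_6 = (-14.0860, 2.2597, 2.0694)

-14.086 2.260 2.069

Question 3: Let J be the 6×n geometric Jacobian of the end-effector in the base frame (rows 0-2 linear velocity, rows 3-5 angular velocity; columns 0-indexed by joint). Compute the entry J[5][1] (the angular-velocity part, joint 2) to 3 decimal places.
axis z_1 = (0.0000,0.0000,1.0000); lever o_n−o_1 = (-15.0860,0.5277,1.0694)
cross product → J_v[:, 1] = (-0.5277,-15.0860,0.0000)
J_ω[:, 1] = z_1
entry J[5][1] = 1.0000

1.000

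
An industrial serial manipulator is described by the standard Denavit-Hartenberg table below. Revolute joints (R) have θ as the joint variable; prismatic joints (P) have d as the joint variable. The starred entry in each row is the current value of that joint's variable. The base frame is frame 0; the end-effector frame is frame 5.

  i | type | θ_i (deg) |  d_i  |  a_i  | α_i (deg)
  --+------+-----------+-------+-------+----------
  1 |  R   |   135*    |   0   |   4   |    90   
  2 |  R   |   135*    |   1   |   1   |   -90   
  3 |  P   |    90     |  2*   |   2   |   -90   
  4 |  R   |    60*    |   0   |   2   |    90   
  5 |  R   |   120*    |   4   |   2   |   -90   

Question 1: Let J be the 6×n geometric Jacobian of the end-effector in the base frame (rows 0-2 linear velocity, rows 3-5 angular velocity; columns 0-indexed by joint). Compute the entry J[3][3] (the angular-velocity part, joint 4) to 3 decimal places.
-0.500

axis z_3 = (-0.5000,0.5000,-0.7071); lever o_n−o_3 = (-3.1021,-2.5040,-2.0266)
cross product → J_v[:, 3] = (-2.7839,1.1802,2.8030)
J_ω[:, 3] = z_3
entry J[3][3] = -0.5000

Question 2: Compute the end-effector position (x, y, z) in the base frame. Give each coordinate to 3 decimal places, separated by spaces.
after link 1: o_1 = (-2.8284, 2.8284, 0.0000)
after link 2: o_2 = (-1.6213, 3.0355, 0.7071)
after link 3: o_3 = (-2.0355, 0.6213, -0.7071)
after link 4: o_4 = (-3.6087, 0.7802, 0.5176)
after link 5: o_5 = (-5.1376, -1.8827, -2.7337)

-5.138 -1.883 -2.734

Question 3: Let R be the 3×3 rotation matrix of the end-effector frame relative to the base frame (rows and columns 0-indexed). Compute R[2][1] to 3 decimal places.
0.354

End-effector y-axis (col 1 of R) = (0.3624,0.8624,0.3536)
R[2][1] = 0.3536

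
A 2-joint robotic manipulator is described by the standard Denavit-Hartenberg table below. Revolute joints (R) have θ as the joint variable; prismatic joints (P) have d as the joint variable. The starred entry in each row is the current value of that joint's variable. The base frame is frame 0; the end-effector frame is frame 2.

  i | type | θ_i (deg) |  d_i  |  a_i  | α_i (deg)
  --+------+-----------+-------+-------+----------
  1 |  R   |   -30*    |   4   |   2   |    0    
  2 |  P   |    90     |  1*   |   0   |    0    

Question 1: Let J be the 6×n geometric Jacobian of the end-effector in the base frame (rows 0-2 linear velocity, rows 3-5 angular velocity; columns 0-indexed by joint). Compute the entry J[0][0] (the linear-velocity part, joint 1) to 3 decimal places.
1.000

axis z_0 = ẑ; lever o_n−o_0 = (1.7321,-1.0000,5.0000)
cross product → J_v[:, 0] = (1.0000,1.7321,-0.0000)
J_ω[:, 0] = z_0
entry J[0][0] = 1.0000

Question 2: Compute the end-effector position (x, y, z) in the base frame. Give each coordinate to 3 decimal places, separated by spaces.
1.732 -1.000 5.000

after link 1: o_1 = (1.7321, -1.0000, 4.0000)
after link 2: o_2 = (1.7321, -1.0000, 5.0000)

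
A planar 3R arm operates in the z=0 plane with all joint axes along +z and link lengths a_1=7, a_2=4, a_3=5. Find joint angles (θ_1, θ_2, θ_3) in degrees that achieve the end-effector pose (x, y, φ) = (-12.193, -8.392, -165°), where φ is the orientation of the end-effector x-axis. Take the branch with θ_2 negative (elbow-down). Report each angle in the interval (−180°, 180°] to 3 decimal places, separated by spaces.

wrist centre = target − a_3·(cos φ, sin φ) = (-7.3634, -7.0979)
cos θ_2 = (104.5995−7²−4²)/(2·7·4) = 0.7071; θ_2 = -44.9978° (elbow-down)
β = atan2(-7.0979,-7.3634) = -136.0517°; ψ = atan2(-2.8283,9.8285) = -16.0540°
θ_1 = β − ψ = -119.9976°
θ_3 = φ − θ_1 − θ_2 = -0.0045° (wrapped to (-180°,180°])

-119.998 -44.998 -0.005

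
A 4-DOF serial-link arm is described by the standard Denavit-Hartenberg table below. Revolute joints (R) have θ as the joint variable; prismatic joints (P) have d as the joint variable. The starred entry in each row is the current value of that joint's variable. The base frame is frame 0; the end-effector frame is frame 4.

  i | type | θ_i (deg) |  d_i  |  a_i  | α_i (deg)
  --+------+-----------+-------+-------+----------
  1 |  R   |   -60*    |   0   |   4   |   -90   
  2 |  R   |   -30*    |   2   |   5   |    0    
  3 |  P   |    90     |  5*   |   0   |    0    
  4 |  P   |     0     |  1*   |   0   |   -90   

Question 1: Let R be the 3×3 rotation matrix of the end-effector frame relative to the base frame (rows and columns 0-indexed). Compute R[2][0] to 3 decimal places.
End-effector x-axis (col 0 of R) = (0.2500,-0.4330,-0.8660)
R[2][0] = -0.8660

-0.866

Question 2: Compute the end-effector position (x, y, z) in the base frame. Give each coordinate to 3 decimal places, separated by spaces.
after link 1: o_1 = (2.0000, -3.4641, 0.0000)
after link 2: o_2 = (5.8971, -6.2141, 2.5000)
after link 3: o_3 = (10.2272, -3.7141, 2.5000)
after link 4: o_4 = (11.0933, -3.2141, 2.5000)

11.093 -3.214 2.500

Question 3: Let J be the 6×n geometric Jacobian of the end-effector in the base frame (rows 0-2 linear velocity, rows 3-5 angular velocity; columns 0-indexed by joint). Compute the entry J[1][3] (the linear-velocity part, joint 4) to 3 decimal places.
0.500

prismatic axis z_3 = (0.8660,0.5000,0.0000)
J_v[:, 3] = z_3; J_ω[:, 3] = (0,0,0)
entry J[1][3] = 0.5000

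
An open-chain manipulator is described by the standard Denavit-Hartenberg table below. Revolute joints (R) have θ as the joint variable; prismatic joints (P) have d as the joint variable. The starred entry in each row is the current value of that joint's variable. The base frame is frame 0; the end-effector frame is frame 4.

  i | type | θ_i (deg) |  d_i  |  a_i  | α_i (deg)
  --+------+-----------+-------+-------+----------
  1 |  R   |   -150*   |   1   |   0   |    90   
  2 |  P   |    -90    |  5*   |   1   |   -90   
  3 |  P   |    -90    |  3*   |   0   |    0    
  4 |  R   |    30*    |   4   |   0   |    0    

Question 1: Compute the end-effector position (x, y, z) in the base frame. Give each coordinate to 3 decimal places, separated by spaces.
after link 1: o_1 = (0.0000, 0.0000, 1.0000)
after link 2: o_2 = (-2.5000, 4.3301, 0.0000)
after link 3: o_3 = (-5.0981, 2.8301, 0.0000)
after link 4: o_4 = (-8.5622, 0.8301, 0.0000)

-8.562 0.830 0.000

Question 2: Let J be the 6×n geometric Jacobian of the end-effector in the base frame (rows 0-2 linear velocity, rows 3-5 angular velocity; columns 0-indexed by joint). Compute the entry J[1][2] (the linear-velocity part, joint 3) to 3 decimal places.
prismatic axis z_2 = (-0.8660,-0.5000,0.0000)
J_v[:, 2] = z_2; J_ω[:, 2] = (0,0,0)
entry J[1][2] = -0.5000

-0.500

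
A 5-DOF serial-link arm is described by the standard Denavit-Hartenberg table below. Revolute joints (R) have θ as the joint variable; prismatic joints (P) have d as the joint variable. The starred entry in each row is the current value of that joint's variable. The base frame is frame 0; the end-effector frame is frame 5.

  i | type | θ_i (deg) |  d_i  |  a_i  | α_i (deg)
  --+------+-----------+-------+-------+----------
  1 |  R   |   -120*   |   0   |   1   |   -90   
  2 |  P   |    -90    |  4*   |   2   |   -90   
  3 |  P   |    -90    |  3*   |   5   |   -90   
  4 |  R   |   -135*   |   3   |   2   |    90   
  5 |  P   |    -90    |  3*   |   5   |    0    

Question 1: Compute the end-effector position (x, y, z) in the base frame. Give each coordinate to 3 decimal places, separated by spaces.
after link 1: o_1 = (-0.5000, -0.8660, 0.0000)
after link 2: o_2 = (2.9641, -2.8660, 2.0000)
after link 3: o_3 = (5.7942, -7.9641, 2.0000)
after link 4: o_4 = (3.8624, -8.4817, 5.0000)
after link 5: o_5 = (3.0859, -5.5840, 0.0000)

3.086 -5.584 0.000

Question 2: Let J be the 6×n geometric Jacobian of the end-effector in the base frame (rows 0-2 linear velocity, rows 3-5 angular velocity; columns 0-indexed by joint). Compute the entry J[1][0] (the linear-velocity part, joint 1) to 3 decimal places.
3.086

axis z_0 = ẑ; lever o_n−o_0 = (3.0859,-5.5840,0.0000)
cross product → J_v[:, 0] = (5.5840,3.0859,-0.0000)
J_ω[:, 0] = z_0
entry J[1][0] = 3.0859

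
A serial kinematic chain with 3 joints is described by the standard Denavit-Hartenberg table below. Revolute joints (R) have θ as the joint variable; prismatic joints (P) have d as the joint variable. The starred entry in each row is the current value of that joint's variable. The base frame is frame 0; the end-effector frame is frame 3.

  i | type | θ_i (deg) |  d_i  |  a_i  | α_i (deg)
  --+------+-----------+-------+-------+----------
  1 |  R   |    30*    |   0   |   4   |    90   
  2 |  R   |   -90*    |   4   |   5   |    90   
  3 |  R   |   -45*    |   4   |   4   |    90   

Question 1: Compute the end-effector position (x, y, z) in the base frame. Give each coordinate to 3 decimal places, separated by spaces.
0.586 -1.015 -7.828

after link 1: o_1 = (3.4641, 2.0000, 0.0000)
after link 2: o_2 = (5.4641, -1.4641, -5.0000)
after link 3: o_3 = (0.5858, -1.0146, -7.8284)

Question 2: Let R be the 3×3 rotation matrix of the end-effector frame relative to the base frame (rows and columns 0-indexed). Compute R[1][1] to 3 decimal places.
-0.500

End-effector y-axis (col 1 of R) = (-0.8660,-0.5000,-0.0000)
R[1][1] = -0.5000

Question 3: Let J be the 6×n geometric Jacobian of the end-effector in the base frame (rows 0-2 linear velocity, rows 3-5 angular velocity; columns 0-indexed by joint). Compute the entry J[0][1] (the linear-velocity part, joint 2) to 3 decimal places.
6.780

axis z_1 = (0.5000,-0.8660,0.0000); lever o_n−o_1 = (-2.8783,-3.0146,-7.8284)
cross product → J_v[:, 1] = (6.7796,3.9142,-4.0000)
J_ω[:, 1] = z_1
entry J[0][1] = 6.7796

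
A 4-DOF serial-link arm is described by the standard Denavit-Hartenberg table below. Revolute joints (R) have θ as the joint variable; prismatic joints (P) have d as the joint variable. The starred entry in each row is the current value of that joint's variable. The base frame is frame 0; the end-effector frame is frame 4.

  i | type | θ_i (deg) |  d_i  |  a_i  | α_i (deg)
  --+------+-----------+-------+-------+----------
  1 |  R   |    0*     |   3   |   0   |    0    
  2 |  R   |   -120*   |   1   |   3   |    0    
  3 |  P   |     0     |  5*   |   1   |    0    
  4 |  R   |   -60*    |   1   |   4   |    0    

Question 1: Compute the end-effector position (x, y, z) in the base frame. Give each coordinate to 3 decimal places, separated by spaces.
-6.000 -3.464 10.000

after link 1: o_1 = (0.0000, 0.0000, 3.0000)
after link 2: o_2 = (-1.5000, -2.5981, 4.0000)
after link 3: o_3 = (-2.0000, -3.4641, 9.0000)
after link 4: o_4 = (-6.0000, -3.4641, 10.0000)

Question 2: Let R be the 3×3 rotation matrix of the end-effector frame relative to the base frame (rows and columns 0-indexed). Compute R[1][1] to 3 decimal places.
End-effector y-axis (col 1 of R) = (0.0000,-1.0000,0.0000)
R[1][1] = -1.0000

-1.000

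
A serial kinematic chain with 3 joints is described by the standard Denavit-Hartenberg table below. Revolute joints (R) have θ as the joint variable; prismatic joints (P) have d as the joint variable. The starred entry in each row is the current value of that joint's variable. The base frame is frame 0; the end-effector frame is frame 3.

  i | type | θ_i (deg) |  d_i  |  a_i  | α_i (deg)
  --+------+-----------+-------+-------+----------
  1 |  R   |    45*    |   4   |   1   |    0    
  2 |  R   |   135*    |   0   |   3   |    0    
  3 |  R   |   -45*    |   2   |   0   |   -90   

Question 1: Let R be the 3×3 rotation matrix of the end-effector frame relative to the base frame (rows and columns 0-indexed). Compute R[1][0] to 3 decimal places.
End-effector x-axis (col 0 of R) = (-0.7071,0.7071,0.0000)
R[1][0] = 0.7071

0.707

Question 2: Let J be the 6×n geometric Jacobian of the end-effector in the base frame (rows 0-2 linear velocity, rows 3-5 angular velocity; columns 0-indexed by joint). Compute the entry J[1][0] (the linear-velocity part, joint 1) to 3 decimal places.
axis z_0 = ẑ; lever o_n−o_0 = (-2.2929,0.7071,6.0000)
cross product → J_v[:, 0] = (-0.7071,-2.2929,0.0000)
J_ω[:, 0] = z_0
entry J[1][0] = -2.2929

-2.293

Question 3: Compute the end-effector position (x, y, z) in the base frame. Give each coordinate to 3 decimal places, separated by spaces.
-2.293 0.707 6.000

after link 1: o_1 = (0.7071, 0.7071, 4.0000)
after link 2: o_2 = (-2.2929, 0.7071, 4.0000)
after link 3: o_3 = (-2.2929, 0.7071, 6.0000)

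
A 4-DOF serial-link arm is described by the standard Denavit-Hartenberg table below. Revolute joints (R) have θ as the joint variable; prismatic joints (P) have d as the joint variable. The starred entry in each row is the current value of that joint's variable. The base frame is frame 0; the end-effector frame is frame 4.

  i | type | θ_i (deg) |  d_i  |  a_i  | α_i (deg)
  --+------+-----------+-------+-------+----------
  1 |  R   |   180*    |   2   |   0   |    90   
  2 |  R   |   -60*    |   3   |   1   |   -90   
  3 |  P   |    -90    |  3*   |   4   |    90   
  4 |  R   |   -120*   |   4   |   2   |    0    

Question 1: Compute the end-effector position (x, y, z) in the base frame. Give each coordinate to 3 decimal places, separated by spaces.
after link 1: o_1 = (0.0000, 0.0000, 2.0000)
after link 2: o_2 = (-0.5000, 3.0000, 1.1340)
after link 3: o_3 = (-3.0981, 7.0000, 2.6340)
after link 4: o_4 = (0.4019, 6.0000, 5.2321)

0.402 6.000 5.232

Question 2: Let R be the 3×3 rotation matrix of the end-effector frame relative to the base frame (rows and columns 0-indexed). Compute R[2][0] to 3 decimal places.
-0.433

End-effector x-axis (col 0 of R) = (0.7500,-0.5000,-0.4330)
R[2][0] = -0.4330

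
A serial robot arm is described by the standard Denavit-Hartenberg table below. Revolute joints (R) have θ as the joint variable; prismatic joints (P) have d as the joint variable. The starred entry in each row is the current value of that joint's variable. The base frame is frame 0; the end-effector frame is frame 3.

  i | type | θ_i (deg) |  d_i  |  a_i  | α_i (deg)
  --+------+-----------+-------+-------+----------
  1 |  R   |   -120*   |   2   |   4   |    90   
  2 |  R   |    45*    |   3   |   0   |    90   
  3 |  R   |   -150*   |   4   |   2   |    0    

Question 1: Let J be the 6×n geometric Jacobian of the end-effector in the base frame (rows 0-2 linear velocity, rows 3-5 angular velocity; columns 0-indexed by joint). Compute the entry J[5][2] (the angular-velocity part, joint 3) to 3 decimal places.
axis z_2 = (-0.3536,-0.6124,-0.7071); lever o_n−o_2 = (0.0642,-1.8888,-4.0532)
cross product → J_v[:, 2] = (1.1464,-1.4784,0.7071)
J_ω[:, 2] = z_2
entry J[5][2] = -0.7071

-0.707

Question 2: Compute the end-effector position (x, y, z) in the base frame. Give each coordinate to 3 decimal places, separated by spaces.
after link 1: o_1 = (-2.0000, -3.4641, 2.0000)
after link 2: o_2 = (-4.5981, -1.9641, 2.0000)
after link 3: o_3 = (-4.5339, -3.8529, -2.0532)

-4.534 -3.853 -2.053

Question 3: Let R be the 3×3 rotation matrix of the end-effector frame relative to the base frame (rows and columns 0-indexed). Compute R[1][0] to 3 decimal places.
0.280

End-effector x-axis (col 0 of R) = (0.7392,0.2803,-0.6124)
R[1][0] = 0.2803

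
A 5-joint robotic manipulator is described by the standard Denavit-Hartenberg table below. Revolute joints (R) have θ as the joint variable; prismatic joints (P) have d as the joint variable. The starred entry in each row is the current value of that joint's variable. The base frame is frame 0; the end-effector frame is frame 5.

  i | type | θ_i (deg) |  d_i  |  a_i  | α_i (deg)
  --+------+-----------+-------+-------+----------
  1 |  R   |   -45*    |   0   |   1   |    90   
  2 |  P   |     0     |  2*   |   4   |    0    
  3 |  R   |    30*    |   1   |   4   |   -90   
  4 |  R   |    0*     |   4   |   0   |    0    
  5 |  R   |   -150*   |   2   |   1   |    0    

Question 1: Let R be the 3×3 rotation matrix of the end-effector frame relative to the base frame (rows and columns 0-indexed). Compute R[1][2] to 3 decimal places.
0.354

End-effector z-axis (col 2 of R) = (-0.3536,0.3536,0.8660)
R[1][2] = 0.3536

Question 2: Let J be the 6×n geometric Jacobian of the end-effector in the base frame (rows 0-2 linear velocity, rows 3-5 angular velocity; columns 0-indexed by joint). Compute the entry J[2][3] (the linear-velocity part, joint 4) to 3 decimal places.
0.250

axis z_3 = (-0.3536,0.3536,0.8660); lever o_n−o_3 = (-3.0052,2.2981,4.7631)
cross product → J_v[:, 3] = (-0.3062,-0.9186,0.2500)
J_ω[:, 3] = z_3
entry J[2][3] = 0.2500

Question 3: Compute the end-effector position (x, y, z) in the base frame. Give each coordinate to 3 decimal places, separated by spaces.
0.858 -5.808 6.763

after link 1: o_1 = (0.7071, -0.7071, 0.0000)
after link 2: o_2 = (2.1213, -4.9497, 0.0000)
after link 3: o_3 = (3.8637, -8.1063, 2.0000)
after link 4: o_4 = (2.4495, -6.6921, 5.4641)
after link 5: o_5 = (0.8585, -5.8082, 6.7631)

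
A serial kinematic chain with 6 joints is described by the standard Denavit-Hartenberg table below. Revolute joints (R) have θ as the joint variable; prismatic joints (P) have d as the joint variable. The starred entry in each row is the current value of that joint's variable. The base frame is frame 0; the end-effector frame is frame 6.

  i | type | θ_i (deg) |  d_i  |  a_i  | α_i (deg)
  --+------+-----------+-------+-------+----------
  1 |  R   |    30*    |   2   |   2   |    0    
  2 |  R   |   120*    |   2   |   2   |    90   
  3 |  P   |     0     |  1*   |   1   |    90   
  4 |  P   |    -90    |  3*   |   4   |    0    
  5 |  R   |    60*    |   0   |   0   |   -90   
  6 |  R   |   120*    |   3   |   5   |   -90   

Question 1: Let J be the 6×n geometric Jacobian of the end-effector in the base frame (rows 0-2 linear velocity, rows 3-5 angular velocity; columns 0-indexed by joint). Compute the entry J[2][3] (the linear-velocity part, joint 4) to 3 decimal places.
-1.000

prismatic axis z_3 = (0.0000,0.0000,-1.0000)
J_v[:, 3] = z_3; J_ω[:, 3] = (0,0,0)
entry J[2][3] = -1.0000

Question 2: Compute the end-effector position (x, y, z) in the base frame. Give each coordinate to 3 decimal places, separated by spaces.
after link 1: o_1 = (1.7321, 1.0000, 2.0000)
after link 2: o_2 = (0.0000, 2.0000, 4.0000)
after link 3: o_3 = (-0.3660, 3.3660, 4.0000)
after link 4: o_4 = (-2.3660, -0.0981, 1.0000)
after link 5: o_5 = (-2.3660, -0.0981, 1.0000)
after link 6: o_6 = (0.1340, 2.9019, 5.3301)

0.134 2.902 5.330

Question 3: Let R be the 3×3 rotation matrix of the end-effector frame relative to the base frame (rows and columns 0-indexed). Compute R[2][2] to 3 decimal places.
End-effector z-axis (col 2 of R) = (0.8660,-0.0000,-0.5000)
R[2][2] = -0.5000

-0.500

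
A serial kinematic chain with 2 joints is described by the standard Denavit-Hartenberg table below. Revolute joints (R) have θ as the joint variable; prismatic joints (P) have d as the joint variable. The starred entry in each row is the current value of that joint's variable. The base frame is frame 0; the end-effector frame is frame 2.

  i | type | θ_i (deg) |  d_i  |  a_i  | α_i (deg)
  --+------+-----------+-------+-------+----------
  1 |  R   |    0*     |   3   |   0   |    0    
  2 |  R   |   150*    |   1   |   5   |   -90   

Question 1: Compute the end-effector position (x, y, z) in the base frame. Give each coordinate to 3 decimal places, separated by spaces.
after link 1: o_1 = (0.0000, 0.0000, 3.0000)
after link 2: o_2 = (-4.3301, 2.5000, 4.0000)

-4.330 2.500 4.000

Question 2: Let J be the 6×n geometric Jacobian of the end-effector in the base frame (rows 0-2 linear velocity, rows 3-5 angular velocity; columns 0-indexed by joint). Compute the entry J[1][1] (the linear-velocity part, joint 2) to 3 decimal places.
axis z_1 = (0.0000,0.0000,1.0000); lever o_n−o_1 = (-4.3301,2.5000,1.0000)
cross product → J_v[:, 1] = (-2.5000,-4.3301,0.0000)
J_ω[:, 1] = z_1
entry J[1][1] = -4.3301

-4.330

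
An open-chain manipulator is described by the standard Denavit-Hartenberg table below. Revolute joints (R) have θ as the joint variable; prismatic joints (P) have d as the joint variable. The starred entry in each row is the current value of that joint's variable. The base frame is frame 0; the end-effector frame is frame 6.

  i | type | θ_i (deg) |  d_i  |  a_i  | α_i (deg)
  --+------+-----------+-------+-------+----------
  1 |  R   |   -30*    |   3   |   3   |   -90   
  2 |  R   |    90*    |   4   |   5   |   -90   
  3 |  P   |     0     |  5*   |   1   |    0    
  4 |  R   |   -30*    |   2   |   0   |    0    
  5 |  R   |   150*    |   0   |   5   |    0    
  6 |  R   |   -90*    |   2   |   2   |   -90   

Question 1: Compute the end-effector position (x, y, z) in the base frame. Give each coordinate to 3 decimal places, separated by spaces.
-5.861 1.848 -2.232

after link 1: o_1 = (2.5981, -1.5000, 3.0000)
after link 2: o_2 = (4.5981, 1.9641, -2.0000)
after link 3: o_3 = (0.2679, 4.4641, -3.0000)
after link 4: o_4 = (-1.4641, 5.4641, -3.0000)
after link 5: o_5 = (-3.6292, 1.7141, -0.5000)
after link 6: o_6 = (-5.8612, 1.8481, -2.2321)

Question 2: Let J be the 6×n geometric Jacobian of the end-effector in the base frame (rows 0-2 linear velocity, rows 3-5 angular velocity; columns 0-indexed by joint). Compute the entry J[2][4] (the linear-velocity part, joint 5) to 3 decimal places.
axis z_4 = (-0.8660,0.5000,-0.0000); lever o_n−o_4 = (-4.3971,-3.6160,0.7679)
cross product → J_v[:, 4] = (0.3840,0.6651,5.3301)
J_ω[:, 4] = z_4
entry J[2][4] = 5.3301

5.330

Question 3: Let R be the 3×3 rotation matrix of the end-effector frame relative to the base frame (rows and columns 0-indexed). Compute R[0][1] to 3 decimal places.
0.866

End-effector y-axis (col 1 of R) = (0.8660,-0.5000,0.0000)
R[0][1] = 0.8660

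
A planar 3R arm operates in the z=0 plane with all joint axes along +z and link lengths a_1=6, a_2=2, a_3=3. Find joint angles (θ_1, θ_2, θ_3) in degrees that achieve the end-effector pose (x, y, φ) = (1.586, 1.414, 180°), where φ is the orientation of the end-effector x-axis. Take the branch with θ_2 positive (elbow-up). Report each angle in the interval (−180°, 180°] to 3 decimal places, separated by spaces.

-0.004 134.995 45.009

wrist centre = target − a_3·(cos φ, sin φ) = (4.5860, 1.4140)
cos θ_2 = (23.0308−6²−2²)/(2·6·2) = -0.7071; θ_2 = 134.9954° (elbow-up)
β = atan2(1.4140,4.5860) = 17.1361°; ψ = atan2(1.4143,4.5859) = 17.1402°
θ_1 = β − ψ = -0.0041°
θ_3 = φ − θ_1 − θ_2 = 45.0087° (wrapped to (-180°,180°])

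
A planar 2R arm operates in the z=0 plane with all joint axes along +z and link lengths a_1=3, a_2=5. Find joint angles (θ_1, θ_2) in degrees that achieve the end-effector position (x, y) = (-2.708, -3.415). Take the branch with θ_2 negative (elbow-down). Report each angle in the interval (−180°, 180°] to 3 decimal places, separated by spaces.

-44.991 -120.010

cos θ_2 = (18.9955−3²−5²)/(2·3·5) = -0.5002; θ_2 = -120.0099° (elbow-down)
β = atan2(-3.4150,-2.7080) = -128.4134°; ψ = atan2(-4.3297,0.4992) = -83.4224°
θ_1 = β − ψ = -44.9910°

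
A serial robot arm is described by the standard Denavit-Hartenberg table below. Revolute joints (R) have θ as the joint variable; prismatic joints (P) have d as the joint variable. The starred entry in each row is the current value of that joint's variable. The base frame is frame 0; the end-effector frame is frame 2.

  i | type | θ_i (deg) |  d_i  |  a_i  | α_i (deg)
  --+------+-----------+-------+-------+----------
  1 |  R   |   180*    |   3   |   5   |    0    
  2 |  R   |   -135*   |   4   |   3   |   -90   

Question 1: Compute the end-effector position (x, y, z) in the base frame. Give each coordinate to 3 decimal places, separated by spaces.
after link 1: o_1 = (-5.0000, 0.0000, 3.0000)
after link 2: o_2 = (-2.8787, 2.1213, 7.0000)

-2.879 2.121 7.000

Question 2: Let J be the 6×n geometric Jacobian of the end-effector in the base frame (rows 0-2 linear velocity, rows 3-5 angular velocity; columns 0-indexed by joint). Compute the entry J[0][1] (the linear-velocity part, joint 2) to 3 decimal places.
-2.121

axis z_1 = (0.0000,0.0000,1.0000); lever o_n−o_1 = (2.1213,2.1213,4.0000)
cross product → J_v[:, 1] = (-2.1213,2.1213,0.0000)
J_ω[:, 1] = z_1
entry J[0][1] = -2.1213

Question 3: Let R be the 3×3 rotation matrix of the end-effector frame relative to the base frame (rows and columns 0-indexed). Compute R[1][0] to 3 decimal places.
0.707

End-effector x-axis (col 0 of R) = (0.7071,0.7071,0.0000)
R[1][0] = 0.7071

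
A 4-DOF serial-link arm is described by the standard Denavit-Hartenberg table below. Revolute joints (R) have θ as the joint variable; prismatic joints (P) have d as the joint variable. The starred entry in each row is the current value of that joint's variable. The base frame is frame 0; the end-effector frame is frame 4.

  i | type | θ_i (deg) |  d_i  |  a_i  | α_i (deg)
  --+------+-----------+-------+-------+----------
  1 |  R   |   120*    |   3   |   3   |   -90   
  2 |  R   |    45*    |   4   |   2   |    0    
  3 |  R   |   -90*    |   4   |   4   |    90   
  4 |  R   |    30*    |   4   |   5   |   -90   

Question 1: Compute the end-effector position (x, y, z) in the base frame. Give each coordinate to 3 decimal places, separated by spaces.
-12.831 1.224 10.305

after link 1: o_1 = (-1.5000, 2.5981, 3.0000)
after link 2: o_2 = (-5.6712, 1.8228, 1.5858)
after link 3: o_3 = (-10.5495, 2.2723, 4.4142)
after link 4: o_4 = (-12.8313, 1.2245, 10.3045)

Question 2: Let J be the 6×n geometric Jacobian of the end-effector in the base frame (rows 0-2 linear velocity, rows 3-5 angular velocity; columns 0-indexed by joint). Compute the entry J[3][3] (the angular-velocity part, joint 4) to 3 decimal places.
0.354

axis z_3 = (0.3536,-0.6124,0.7071); lever o_n−o_3 = (-2.2818,-1.0478,5.8903)
cross product → J_v[:, 3] = (-2.8661,-3.6960,-1.7678)
J_ω[:, 3] = z_3
entry J[3][3] = 0.3536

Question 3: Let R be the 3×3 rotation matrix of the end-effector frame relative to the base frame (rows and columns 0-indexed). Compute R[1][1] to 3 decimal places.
End-effector y-axis (col 1 of R) = (-0.3536,0.6124,-0.7071)
R[1][1] = 0.6124

0.612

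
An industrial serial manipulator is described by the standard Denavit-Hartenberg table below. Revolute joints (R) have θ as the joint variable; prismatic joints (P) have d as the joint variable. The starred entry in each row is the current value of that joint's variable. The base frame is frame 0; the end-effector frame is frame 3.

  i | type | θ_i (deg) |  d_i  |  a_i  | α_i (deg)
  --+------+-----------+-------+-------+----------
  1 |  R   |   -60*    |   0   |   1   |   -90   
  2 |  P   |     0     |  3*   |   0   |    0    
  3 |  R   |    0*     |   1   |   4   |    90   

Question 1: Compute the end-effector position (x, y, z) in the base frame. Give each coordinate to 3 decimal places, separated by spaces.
5.964 -2.330 0.000

after link 1: o_1 = (0.5000, -0.8660, 0.0000)
after link 2: o_2 = (3.0981, 0.6340, 0.0000)
after link 3: o_3 = (5.9641, -2.3301, 0.0000)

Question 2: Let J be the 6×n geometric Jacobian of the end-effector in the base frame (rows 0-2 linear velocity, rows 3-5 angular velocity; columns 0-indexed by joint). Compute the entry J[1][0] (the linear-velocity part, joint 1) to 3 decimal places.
axis z_0 = ẑ; lever o_n−o_0 = (5.9641,-2.3301,0.0000)
cross product → J_v[:, 0] = (2.3301,5.9641,-0.0000)
J_ω[:, 0] = z_0
entry J[1][0] = 5.9641

5.964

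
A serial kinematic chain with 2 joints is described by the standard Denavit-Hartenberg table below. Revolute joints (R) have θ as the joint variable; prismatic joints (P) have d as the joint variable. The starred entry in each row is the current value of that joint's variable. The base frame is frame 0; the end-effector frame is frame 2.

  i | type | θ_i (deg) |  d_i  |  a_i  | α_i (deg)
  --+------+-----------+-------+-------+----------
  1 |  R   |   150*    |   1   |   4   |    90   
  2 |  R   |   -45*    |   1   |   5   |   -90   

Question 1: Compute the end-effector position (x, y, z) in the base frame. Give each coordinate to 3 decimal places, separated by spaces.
-6.026 4.634 -2.536

after link 1: o_1 = (-3.4641, 2.0000, 1.0000)
after link 2: o_2 = (-6.0260, 4.6338, -2.5355)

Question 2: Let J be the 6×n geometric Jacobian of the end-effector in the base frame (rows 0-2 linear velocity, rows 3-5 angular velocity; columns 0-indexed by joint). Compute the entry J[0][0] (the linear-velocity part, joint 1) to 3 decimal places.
axis z_0 = ẑ; lever o_n−o_0 = (-6.0260,4.6338,-2.5355)
cross product → J_v[:, 0] = (-4.6338,-6.0260,0.0000)
J_ω[:, 0] = z_0
entry J[0][0] = -4.6338

-4.634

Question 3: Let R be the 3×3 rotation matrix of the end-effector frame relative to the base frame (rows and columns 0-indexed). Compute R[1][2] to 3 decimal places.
0.354

End-effector z-axis (col 2 of R) = (-0.6124,0.3536,0.7071)
R[1][2] = 0.3536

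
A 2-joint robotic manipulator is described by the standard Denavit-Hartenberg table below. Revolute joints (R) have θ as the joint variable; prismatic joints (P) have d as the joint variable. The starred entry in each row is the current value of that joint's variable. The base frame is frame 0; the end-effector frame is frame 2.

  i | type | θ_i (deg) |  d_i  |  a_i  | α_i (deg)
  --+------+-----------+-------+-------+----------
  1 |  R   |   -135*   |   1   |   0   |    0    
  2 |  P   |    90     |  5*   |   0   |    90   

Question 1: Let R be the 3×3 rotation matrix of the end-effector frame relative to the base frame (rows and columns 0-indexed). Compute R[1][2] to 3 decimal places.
-0.707

End-effector z-axis (col 2 of R) = (-0.7071,-0.7071,0.0000)
R[1][2] = -0.7071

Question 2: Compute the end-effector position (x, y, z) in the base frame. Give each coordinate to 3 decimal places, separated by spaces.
after link 1: o_1 = (0.0000, 0.0000, 1.0000)
after link 2: o_2 = (0.0000, 0.0000, 6.0000)

0.000 0.000 6.000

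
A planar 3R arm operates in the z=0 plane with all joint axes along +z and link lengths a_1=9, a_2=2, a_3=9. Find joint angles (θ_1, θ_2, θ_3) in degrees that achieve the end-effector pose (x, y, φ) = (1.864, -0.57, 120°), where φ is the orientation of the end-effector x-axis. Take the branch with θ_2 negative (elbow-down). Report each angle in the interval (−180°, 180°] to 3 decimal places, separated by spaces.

wrist centre = target − a_3·(cos φ, sin φ) = (6.3640, -8.3642)
cos θ_2 = (110.4608−9²−2²)/(2·9·2) = 0.7072; θ_2 = -44.9888° (elbow-down)
β = atan2(-8.3642,6.3640) = -52.7340°; ψ = atan2(-1.4139,10.4145) = -7.7316°
θ_1 = β − ψ = -45.0024°
θ_3 = φ − θ_1 − θ_2 = -150.0088° (wrapped to (-180°,180°])

-45.002 -44.989 -150.009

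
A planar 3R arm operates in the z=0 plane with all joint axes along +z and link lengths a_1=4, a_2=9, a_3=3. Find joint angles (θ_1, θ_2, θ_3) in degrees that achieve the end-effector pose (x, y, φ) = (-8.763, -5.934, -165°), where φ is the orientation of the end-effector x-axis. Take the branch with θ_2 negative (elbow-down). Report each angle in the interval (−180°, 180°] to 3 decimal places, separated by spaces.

-45.004 -119.999 0.003

wrist centre = target − a_3·(cos φ, sin φ) = (-5.8652, -5.1575)
cos θ_2 = (61.0011−4²−9²)/(2·4·9) = -0.5000; θ_2 = -119.9990° (elbow-down)
β = atan2(-5.1575,-5.8652) = -138.6734°; ψ = atan2(-7.7943,-0.4999) = -93.6695°
θ_1 = β − ψ = -45.0040°
θ_3 = φ − θ_1 − θ_2 = 0.0030° (wrapped to (-180°,180°])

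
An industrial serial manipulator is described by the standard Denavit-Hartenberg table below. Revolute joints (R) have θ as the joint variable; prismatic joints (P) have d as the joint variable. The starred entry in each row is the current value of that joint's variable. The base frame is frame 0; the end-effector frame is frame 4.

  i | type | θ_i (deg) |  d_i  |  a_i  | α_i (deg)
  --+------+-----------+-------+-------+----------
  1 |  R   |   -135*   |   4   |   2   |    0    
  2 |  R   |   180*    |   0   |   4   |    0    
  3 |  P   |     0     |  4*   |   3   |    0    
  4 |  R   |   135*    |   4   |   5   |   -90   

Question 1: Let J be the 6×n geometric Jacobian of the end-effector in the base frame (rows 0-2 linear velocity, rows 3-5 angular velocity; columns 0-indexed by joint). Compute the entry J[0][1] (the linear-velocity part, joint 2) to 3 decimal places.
axis z_1 = (0.0000,0.0000,1.0000); lever o_n−o_1 = (-0.0503,4.9497,8.0000)
cross product → J_v[:, 1] = (-4.9497,-0.0503,0.0000)
J_ω[:, 1] = z_1
entry J[0][1] = -4.9497

-4.950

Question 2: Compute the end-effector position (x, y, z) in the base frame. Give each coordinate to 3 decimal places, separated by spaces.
-1.464 3.536 12.000

after link 1: o_1 = (-1.4142, -1.4142, 4.0000)
after link 2: o_2 = (1.4142, 1.4142, 4.0000)
after link 3: o_3 = (3.5355, 3.5355, 8.0000)
after link 4: o_4 = (-1.4645, 3.5355, 12.0000)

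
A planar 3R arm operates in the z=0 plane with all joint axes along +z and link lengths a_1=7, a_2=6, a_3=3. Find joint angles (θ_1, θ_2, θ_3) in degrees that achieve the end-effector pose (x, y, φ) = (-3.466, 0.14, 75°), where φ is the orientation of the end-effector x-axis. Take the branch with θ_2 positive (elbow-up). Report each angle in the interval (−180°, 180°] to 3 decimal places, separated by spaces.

wrist centre = target − a_3·(cos φ, sin φ) = (-4.2425, -2.7578)
cos θ_2 = (25.6038−7²−6²)/(2·7·6) = -0.7071; θ_2 = 134.9993° (elbow-up)
β = atan2(-2.7578,-4.2425) = -146.9744°; ψ = atan2(4.2427,2.7574) = 56.9793°
θ_1 = β − ψ = -203.9538°
θ_3 = φ − θ_1 − θ_2 = 143.9545° (wrapped to (-180°,180°])

156.046 134.999 143.954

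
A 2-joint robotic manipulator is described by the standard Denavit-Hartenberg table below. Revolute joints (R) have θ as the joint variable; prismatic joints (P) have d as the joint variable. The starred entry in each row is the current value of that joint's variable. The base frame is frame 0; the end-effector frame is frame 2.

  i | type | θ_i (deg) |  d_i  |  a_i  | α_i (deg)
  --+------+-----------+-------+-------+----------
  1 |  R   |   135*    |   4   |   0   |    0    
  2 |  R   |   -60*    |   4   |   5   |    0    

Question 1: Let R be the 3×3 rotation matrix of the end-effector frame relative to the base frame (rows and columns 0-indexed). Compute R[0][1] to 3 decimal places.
-0.966

End-effector y-axis (col 1 of R) = (-0.9659,0.2588,0.0000)
R[0][1] = -0.9659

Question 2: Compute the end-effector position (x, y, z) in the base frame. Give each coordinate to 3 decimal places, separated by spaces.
1.294 4.830 8.000

after link 1: o_1 = (0.0000, 0.0000, 4.0000)
after link 2: o_2 = (1.2941, 4.8296, 8.0000)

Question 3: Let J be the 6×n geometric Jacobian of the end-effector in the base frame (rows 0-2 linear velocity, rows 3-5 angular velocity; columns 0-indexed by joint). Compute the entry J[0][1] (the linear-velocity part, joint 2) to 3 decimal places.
axis z_1 = (0.0000,0.0000,1.0000); lever o_n−o_1 = (1.2941,4.8296,4.0000)
cross product → J_v[:, 1] = (-4.8296,1.2941,0.0000)
J_ω[:, 1] = z_1
entry J[0][1] = -4.8296

-4.830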